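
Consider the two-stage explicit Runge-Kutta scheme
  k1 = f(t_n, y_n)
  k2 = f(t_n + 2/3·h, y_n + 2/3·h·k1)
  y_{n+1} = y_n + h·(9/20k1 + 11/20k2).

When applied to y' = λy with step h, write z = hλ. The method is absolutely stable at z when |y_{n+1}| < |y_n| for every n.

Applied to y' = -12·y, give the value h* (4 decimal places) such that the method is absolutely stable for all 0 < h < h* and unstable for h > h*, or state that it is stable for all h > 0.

(-2.7273,0); λ=-12 ⇒ h* = (30/11)/12 = 0.2273.

With y'=λy (z=hλ):
  k1=λy_n ⇒ h·k1=z·y_n;  k2=λ(1+2/3z)y_n ⇒ h·k2=z(1+2/3z)y_n
  y_{n+1}/y_n = 1 + 9/20z + 11/20z(1+2/3z) = 1 + z + 11/30z²
  R(z) = 1 + z + 11/30z².

Need |R(x)|<1, x<0.
x=-1.77: |R|=0.3787
R=1: x+11/30x²=0 ⇒ x=−30/11=-2.7273; min R=1−1/(4·11/30)=0.3182>−1
Confirm numerically:
  x=-2.292: |R|=0.63420 <1
  x=-2.190: |R|=0.56857 <1
  x=-1.335: |R|=0.31848 <1
  x=-1.114: |R|=0.34103 <1
  x=-3.231: |R|=1.59677 >1
  x=-3.025: |R|=1.33023 >1
  x=-2.768: |R|=1.04134 >1
Stable set (-2.7273, 0).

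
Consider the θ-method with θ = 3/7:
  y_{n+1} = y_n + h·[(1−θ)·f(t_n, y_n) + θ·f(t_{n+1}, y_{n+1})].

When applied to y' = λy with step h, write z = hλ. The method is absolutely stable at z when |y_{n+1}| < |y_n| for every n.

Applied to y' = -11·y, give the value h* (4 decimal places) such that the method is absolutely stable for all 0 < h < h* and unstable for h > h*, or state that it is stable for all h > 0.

(-14.0000,0); λ=-11 ⇒ h* = (14)/11 = 1.2727.

Test eqn y'=λy, z=hλ:
  y_{n+1} = y_n + z·[4/7·y_n + 3/7·y_{n+1}] ⇒ (1 − 3/7z)y_{n+1} = (1 + 4/7z)y_n
  Hence R(z) = (1 + 4/7z)/(1 − 3/7z).

Find x<0 with |R(x)|<1.
x=-0.61: |R|=0.5164
R=−1: 1+4/7x = −1+3/7x ⇒ -1/7x=2 ⇒ x=2/(-1/7)=-14.0000
Confirm numerically:
  x=-11.238: |R|=0.93216 <1
  x=-11.050: |R|=0.92653 <1
  x=-7.509: |R|=0.78017 <1
  x=-14.485: |R|=1.00961 >1
  x=-14.410: |R|=1.00816 >1
  x=-14.198: |R|=1.00399 >1
So |R|<1 on (-14.0000, 0).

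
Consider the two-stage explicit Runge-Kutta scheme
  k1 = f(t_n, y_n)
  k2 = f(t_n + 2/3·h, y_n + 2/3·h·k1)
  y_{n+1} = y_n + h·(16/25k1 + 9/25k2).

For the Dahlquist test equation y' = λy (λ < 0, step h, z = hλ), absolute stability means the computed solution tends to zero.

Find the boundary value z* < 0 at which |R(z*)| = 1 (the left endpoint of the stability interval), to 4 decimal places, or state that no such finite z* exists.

left endpoint -4.1667.

On y'=λy, z=hλ:
  k1=λy_n ⇒ h·k1=z·y_n;  k2=λ(1+2/3z)y_n ⇒ h·k2=z(1+2/3z)y_n
  y_{n+1}/y_n = 1 + 16/25z + 9/25z(1+2/3z) = 1 + z + 6/25z²
  so R(z) = 1 + z + 6/25z².

Solve |R(x)|<1 on ℝ⁻.
x=-1.77: |R|=0.0181
R=1: x+6/25x²=0 ⇒ x=−25/6=-4.1667; min R=1−1/(4·6/25)=-0.0417>−1
Confirm numerically:
  x=-3.477: |R|=0.42449 <1
  x=-2.692: |R|=0.04725 <1
  x=-1.819: |R|=0.02490 <1
  x=-4.502: |R|=1.36232 >1
  x=-4.494: |R|=1.35305 >1
  x=-4.319: |R|=1.15790 >1
Stable set (-4.1667, 0).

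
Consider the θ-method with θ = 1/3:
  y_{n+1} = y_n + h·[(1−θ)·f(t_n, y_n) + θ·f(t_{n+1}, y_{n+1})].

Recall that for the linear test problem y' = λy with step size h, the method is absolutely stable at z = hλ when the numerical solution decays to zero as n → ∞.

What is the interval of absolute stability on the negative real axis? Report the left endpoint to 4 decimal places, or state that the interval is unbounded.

Test eqn y'=λy, z=hλ:
  y_{n+1} = y_n + z·[2/3·y_n + 1/3·y_{n+1}] ⇒ (1 − 1/3z)y_{n+1} = (1 + 2/3z)y_n
  ⇒ R(z) = (1 + 2/3z)/(1 − 1/3z).

Need |R(x)|<1, x<0.
x=-0.7: |R|=0.4324
R=−1: 1+2/3x = −1+1/3x ⇒ -1/3x=2 ⇒ x=2/(-1/3)=-6.0000
Confirm numerically:
  x=-5.549: |R|=0.94725 <1
  x=-4.225: |R|=0.75433 <1
  x=-3.785: |R|=0.67354 <1
  x=-2.777: |R|=0.44210 <1
  x=-6.549: |R|=1.05749 >1
  x=-6.166: |R|=1.01811 >1
Stable set (-6.0000, 0).

z∈(-6.0000,0).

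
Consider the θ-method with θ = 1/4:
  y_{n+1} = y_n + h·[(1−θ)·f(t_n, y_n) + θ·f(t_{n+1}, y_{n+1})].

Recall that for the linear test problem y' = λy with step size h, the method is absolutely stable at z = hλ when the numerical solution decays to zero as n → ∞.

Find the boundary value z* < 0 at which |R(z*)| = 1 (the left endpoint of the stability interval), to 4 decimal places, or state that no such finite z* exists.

Set f=λy, z=hλ:
  y_{n+1} = y_n + z·[3/4·y_n + 1/4·y_{n+1}] ⇒ (1 − 1/4z)y_{n+1} = (1 + 3/4z)y_n
  so R(z) = (1 + 3/4z)/(1 − 1/4z).

Need |R(x)|<1, x<0.
x=-1.01: |R|=0.1936
R=−1: 1+3/4x = −1+1/4x ⇒ -1/2x=2 ⇒ x=2/(-1/2)=-4.0000
Confirm numerically:
  x=-3.473: |R|=0.85896 <1
  x=-2.141: |R|=0.39456 <1
  x=-1.767: |R|=0.22559 <1
  x=-4.342: |R|=1.08199 >1
  x=-4.278: |R|=1.06717 >1
  x=-4.214: |R|=1.05211 >1
So |R|<1 on (-4.0000, 0).

left endpoint -4.0000.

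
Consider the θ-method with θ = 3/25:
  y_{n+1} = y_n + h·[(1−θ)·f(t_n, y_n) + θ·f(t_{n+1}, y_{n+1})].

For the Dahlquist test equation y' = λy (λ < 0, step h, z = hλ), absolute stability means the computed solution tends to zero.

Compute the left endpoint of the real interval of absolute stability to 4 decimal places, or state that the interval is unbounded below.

On y'=λy, z=hλ:
  y_{n+1} = y_n + z·[22/25·y_n + 3/25·y_{n+1}] ⇒ (1 − 3/25z)y_{n+1} = (1 + 22/25z)y_n
  Hence R(z) = (1 + 22/25z)/(1 − 3/25z).

Find x<0 with |R(x)|<1.
x=-0.96: |R|=0.1392
R=−1: 1+22/25x = −1+3/25x ⇒ -19/25x=2 ⇒ x=2/(-19/25)=-2.6316
Confirm numerically:
  x=-2.193: |R|=0.73612 <1
  x=-1.706: |R|=0.41610 <1
  x=-1.691: |R|=0.40575 <1
  x=-1.257: |R|=0.09225 <1
  x=-3.163: |R|=1.29276 >1
  x=-3.039: |R|=1.22690 >1
Interval (-2.6316, 0).

z* = -2.6316.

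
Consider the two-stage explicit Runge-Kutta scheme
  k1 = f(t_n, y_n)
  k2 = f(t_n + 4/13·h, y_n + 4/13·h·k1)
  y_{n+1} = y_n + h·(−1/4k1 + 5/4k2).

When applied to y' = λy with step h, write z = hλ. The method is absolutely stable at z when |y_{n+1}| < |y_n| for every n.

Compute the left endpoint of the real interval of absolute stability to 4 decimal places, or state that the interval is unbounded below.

Test eqn y'=λy, z=hλ:
  k1=λy_n ⇒ h·k1=z·y_n;  k2=λ(1+4/13z)y_n ⇒ h·k2=z(1+4/13z)y_n
  y_{n+1}/y_n = 1 − 1/4z + 5/4z(1+4/13z) = 1 + z + 5/13z²
  Hence R(z) = 1 + z + 5/13z².

Need |R(x)|<1, x<0.
x=-1.79: |R|=0.4423
R=1: x+5/13x²=0 ⇒ x=−13/5=-2.6000; min R=1−1/(4·5/13)=0.3500>−1
Confirm numerically:
  x=-2.293: |R|=0.72925 <1
  x=-2.021: |R|=0.54994 <1
  x=-1.459: |R|=0.35972 <1
  x=-3.134: |R|=1.64368 >1
  x=-2.785: |R|=1.19816 >1
  x=-2.635: |R|=1.03547 >1
So |R|<1 on (-2.6000, 0).

z* = -2.6000.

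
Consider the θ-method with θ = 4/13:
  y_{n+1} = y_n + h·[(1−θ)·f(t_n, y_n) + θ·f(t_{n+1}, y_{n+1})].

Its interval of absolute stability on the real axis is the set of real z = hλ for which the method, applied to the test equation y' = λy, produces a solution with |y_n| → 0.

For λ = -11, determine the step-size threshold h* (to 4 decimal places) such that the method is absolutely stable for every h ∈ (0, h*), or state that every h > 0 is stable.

(-5.2000,0); λ=-11 ⇒ h* = (26/5)/11 = 0.4727.

Test eqn y'=λy, z=hλ:
  y_{n+1} = y_n + z·[9/13·y_n + 4/13·y_{n+1}] ⇒ (1 − 4/13z)y_{n+1} = (1 + 9/13z)y_n
  Hence R(z) = (1 + 9/13z)/(1 − 4/13z).

Solve |R(x)|<1 on ℝ⁻.
x=-0.61: |R|=0.4864
R=−1: 1+9/13x = −1+4/13x ⇒ -5/13x=2 ⇒ x=2/(-5/13)=-5.2000
Confirm numerically:
  x=-3.998: |R|=0.79270 <1
  x=-3.107: |R|=0.58845 <1
  x=-2.107: |R|=0.27828 <1
  x=-5.455: |R|=1.03662 >1
  x=-5.374: |R|=1.02522 >1
  x=-5.305: |R|=1.01534 >1
Stable set (-5.2000, 0).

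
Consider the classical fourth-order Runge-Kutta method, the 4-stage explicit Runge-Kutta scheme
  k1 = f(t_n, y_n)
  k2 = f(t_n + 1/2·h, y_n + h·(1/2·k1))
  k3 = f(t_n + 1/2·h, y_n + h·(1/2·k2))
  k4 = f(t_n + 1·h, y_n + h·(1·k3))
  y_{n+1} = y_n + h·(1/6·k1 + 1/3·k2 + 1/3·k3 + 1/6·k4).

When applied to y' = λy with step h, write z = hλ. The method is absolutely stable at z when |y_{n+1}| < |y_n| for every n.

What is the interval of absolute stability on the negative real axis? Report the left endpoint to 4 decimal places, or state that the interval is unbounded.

(-2.7853, 0).

Test eqn y'=λy, z=hλ:
  order 4, 4-stage ⇒ R(z)=1+z+z^2/2+z^3/6+z^4/24
  (e.g. R(-0.63)=0.53334, |R|=0.53334)

Boundary: |R(x)|=1, x<0.
x=-0.63: |R|=0.5333
|R(-2.07)|=0.3592 |R(-1.52)|=0.2723 |R(-1)|=0.3750
Bisect:
  x_lo=-3.3448 |R|=2.2275  x_hi=-0.1307 |R|=0.8775
  mid=-1.73774 |R|=0.27749 →hi
  mid=-2.54127 |R|=0.69025 →hi
  mid=-2.94303 |R|=1.26506 →lo
  mid=-2.74215 |R|=0.93688 →hi
  mid=-2.84259 |R|=1.08988 →lo
  mid=-2.79237 |R|=1.01073 →lo
  mid=-2.76726 |R|=0.97315 →hi
  mid=-2.77982 |R|=0.99178 →hi
  mid=-2.78610 |R|=1.00121 →lo
  ...
  [-2.78531,-2.78512] ⇒ x*=-2.7853
So |R|<1 on (-2.7853, 0).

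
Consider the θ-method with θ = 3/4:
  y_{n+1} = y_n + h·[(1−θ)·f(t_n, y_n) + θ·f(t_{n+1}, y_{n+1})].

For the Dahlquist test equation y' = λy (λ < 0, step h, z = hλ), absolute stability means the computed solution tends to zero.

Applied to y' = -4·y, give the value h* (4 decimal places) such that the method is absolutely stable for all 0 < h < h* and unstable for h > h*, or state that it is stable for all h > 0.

Test eqn y'=λy, z=hλ:
  y_{n+1} = y_n + z·[1/4·y_n + 3/4·y_{n+1}] ⇒ (1 − 3/4z)y_{n+1} = (1 + 1/4z)y_n
  so R(z) = (1 + 1/4z)/(1 − 3/4z).

Solve |R(x)|<1 on ℝ⁻.
x=-1.65: |R|=0.2626
x=-2: |R|=0.2000
x=-10: |R|=0.1765
x=-100: |R|=0.3158
θ=3/4≥1/2 ⇒ |1+1/4x|<|1−3/4x| ∀x<0 ⇒ unbounded interval.

interval (−∞, 0). Any h>0 works for λ=-4.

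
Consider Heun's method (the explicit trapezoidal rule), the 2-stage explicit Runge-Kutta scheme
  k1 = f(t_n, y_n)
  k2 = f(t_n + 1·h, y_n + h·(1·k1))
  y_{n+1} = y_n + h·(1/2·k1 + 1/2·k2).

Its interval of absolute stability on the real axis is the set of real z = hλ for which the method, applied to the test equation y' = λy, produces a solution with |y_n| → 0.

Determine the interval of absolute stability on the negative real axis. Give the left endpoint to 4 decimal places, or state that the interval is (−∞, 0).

Test eqn y'=λy, z=hλ:
  order 2, 2-stage ⇒ R(z)=1+z+z^2/2
  (e.g. R(-0.95)=0.50125, |R|=0.50125)

Boundary: |R(x)|=1, x<0.
x=-0.95: |R|=0.5012
|R(-2.13)|=1.1384 |R(-1.78)|=0.8042 |R(-0.57)|=0.5924
Bisect:
  x_lo=-2.8817 |R|=2.2704  x_hi=-0.3455 |R|=0.7142
  mid=-1.61361 |R|=0.68826 →hi
  mid=-2.24764 |R|=1.27831 →lo
  mid=-1.93062 |R|=0.93303 →hi
  mid=-2.08913 |R|=1.09311 →lo
  mid=-2.00988 |R|=1.00993 →lo
  mid=-1.97025 |R|=0.97069 →hi
  mid=-1.99006 |R|=0.99011 →hi
  mid=-1.99997 |R|=0.99997 →hi
  mid=-2.00492 |R|=1.00494 →lo
  mid=-2.00245 |R|=1.00245 →lo
  ...
  [-2.00013,-1.99997] ⇒ x*=-2.0000
So |R|<1 on (-2.0000, 0).

z∈(-2.0000,0).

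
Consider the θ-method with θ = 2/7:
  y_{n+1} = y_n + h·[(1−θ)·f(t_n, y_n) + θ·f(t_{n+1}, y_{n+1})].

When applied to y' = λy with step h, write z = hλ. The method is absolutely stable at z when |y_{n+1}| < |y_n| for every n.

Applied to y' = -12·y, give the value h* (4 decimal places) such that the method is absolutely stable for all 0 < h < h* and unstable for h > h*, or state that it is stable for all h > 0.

Test eqn y'=λy, z=hλ:
  y_{n+1} = y_n + z·[5/7·y_n + 2/7·y_{n+1}] ⇒ (1 − 2/7z)y_{n+1} = (1 + 5/7z)y_n
  R(z) = (1 + 5/7z)/(1 − 2/7z).

Boundary: |R(x)|=1, x<0.
x=-0.98: |R|=0.2344
R=−1: 1+5/7x = −1+2/7x ⇒ -3/7x=2 ⇒ x=2/(-3/7)=-4.6667
Confirm numerically:
  x=-3.850: |R|=0.83333 <1
  x=-3.547: |R|=0.76167 <1
  x=-3.008: |R|=0.61770 <1
  x=-5.248: |R|=1.09968 >1
  x=-5.243: |R|=1.09888 >1
  x=-4.862: |R|=1.03504 >1
Stable set (-4.6667, 0).

(-4.6667,0); λ=-12 ⇒ h* = (14/3)/12 = 0.3889.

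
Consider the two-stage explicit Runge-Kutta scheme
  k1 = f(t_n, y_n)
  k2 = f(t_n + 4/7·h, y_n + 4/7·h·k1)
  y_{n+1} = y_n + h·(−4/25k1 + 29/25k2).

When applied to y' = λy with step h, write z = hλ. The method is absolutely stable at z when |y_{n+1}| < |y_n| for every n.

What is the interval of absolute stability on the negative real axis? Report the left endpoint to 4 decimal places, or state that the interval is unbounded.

z∈(-1.5086,0).

With y'=λy (z=hλ):
  k1=λy_n ⇒ h·k1=z·y_n;  k2=λ(1+4/7z)y_n ⇒ h·k2=z(1+4/7z)y_n
  y_{n+1}/y_n = 1 − 4/25z + 29/25z(1+4/7z) = 1 + z + 116/175z²
  Hence R(z) = 1 + z + 116/175z².

Solve |R(x)|<1 on ℝ⁻.
x=-0.86: |R|=0.6302
R=1: x+116/175x²=0 ⇒ x=−175/116=-1.5086; min R=1−1/(4·116/175)=0.6228>−1
Confirm numerically:
  x=-1.065: |R|=0.68683 <1
  x=-1.033: |R|=0.67433 <1
  x=-0.783: |R|=0.62339 <1
  x=-2.064: |R|=1.75984 >1
  x=-2.003: |R|=1.65639 >1
Interval (-1.5086, 0).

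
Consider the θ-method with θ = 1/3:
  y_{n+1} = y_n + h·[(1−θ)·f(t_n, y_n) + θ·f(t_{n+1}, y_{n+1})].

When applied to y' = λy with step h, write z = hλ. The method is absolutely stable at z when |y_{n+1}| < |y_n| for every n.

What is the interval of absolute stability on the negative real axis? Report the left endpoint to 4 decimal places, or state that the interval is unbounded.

z∈(-6.0000,0).

On y'=λy, z=hλ:
  y_{n+1} = y_n + z·[2/3·y_n + 1/3·y_{n+1}] ⇒ (1 − 1/3z)y_{n+1} = (1 + 2/3z)y_n
  ⇒ R(z) = (1 + 2/3z)/(1 − 1/3z).

Find x<0 with |R(x)|<1.
x=-0.73: |R|=0.4129
R=−1: 1+2/3x = −1+1/3x ⇒ -1/3x=2 ⇒ x=2/(-1/3)=-6.0000
Confirm numerically:
  x=-4.203: |R|=0.75052 <1
  x=-3.601: |R|=0.63657 <1
  x=-2.901: |R|=0.47483 <1
  x=-2.863: |R|=0.46495 <1
  x=-6.419: |R|=1.04448 >1
  x=-6.230: |R|=1.02492 >1
  x=-6.167: |R|=1.01822 >1
So |R|<1 on (-6.0000, 0).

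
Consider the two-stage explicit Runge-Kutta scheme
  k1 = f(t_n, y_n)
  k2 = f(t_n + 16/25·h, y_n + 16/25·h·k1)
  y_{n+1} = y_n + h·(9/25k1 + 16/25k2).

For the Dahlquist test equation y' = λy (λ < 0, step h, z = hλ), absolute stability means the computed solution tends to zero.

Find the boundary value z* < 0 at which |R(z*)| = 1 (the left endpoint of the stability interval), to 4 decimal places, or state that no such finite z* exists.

z* = -2.4414.

Test eqn y'=λy, z=hλ:
  k1=λy_n ⇒ h·k1=z·y_n;  k2=λ(1+16/25z)y_n ⇒ h·k2=z(1+16/25z)y_n
  y_{n+1}/y_n = 1 + 9/25z + 16/25z(1+16/25z) = 1 + z + 256/625z²
  ⇒ R(z) = 1 + z + 256/625z².

Solve |R(x)|<1 on ℝ⁻.
x=-0.61: |R|=0.5424
R=1: x+256/625x²=0 ⇒ x=−625/256=-2.4414; min R=1−1/(4·256/625)=0.3896>−1
Confirm numerically:
  x=-2.279: |R|=0.84840 <1
  x=-1.741: |R|=0.50053 <1
  x=-1.469: |R|=0.41490 <1
  x=-2.938: |R|=1.59760 >1
  x=-2.606: |R|=1.17569 >1
  x=-2.483: |R|=1.04230 >1
So |R|<1 on (-2.4414, 0).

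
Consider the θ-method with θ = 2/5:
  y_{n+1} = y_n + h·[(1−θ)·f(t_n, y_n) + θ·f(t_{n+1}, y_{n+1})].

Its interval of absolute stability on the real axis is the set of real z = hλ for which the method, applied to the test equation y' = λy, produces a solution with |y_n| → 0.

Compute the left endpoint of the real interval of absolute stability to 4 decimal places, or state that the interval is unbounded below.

With y'=λy (z=hλ):
  y_{n+1} = y_n + z·[3/5·y_n + 2/5·y_{n+1}] ⇒ (1 − 2/5z)y_{n+1} = (1 + 3/5z)y_n
  R(z) = (1 + 3/5z)/(1 − 2/5z).

Boundary: |R(x)|=1, x<0.
x=-0.48: |R|=0.5973
R=−1: 1+3/5x = −1+2/5x ⇒ -1/5x=2 ⇒ x=2/(-1/5)=-10.0000
Confirm numerically:
  x=-8.252: |R|=0.91871 <1
  x=-5.892: |R|=0.75524 <1
  x=-5.414: |R|=0.71026 <1
  x=-4.631: |R|=0.62355 <1
  x=-10.252: |R|=1.00988 >1
  x=-10.196: |R|=1.00772 >1
  x=-10.078: |R|=1.00310 >1
So |R|<1 on (-10.0000, 0).

left endpoint -10.0000.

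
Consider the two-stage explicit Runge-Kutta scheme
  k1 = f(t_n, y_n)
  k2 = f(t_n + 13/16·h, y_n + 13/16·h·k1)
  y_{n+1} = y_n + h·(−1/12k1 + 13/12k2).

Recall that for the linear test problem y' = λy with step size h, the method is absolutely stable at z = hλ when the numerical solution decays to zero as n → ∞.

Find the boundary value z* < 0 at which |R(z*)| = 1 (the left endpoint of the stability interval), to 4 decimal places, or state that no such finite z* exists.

left endpoint -1.1361.

Set f=λy, z=hλ:
  k1=λy_n ⇒ h·k1=z·y_n;  k2=λ(1+13/16z)y_n ⇒ h·k2=z(1+13/16z)y_n
  y_{n+1}/y_n = 1 − 1/12z + 13/12z(1+13/16z) = 1 + z + 169/192z²
  so R(z) = 1 + z + 169/192z².

Solve |R(x)|<1 on ℝ⁻.
x=-1.57: |R|=1.5996
R=1: x+169/192x²=0 ⇒ x=−192/169=-1.1361; min R=1−1/(4·169/192)=0.7160>−1
Confirm numerically:
  x=-1.101: |R|=0.96599 <1
  x=-0.594: |R|=0.71657 <1
  x=-0.578: |R|=0.71606 <1
  x=-1.491: |R|=1.46577 >1
  x=-1.378: |R|=1.29341 >1
Stable set (-1.1361, 0).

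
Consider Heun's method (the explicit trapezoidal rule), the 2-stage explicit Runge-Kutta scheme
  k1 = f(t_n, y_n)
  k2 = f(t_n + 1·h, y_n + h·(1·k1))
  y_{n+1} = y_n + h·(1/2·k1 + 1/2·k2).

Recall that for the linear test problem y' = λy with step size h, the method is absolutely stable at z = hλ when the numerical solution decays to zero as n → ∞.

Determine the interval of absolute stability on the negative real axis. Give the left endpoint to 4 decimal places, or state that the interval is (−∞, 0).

(-2.0000, 0).

Test eqn y'=λy, z=hλ:
  order 2, 2-stage ⇒ R(z)=1+z+z^2/2
  (e.g. R(-0.53)=0.61045, |R|=0.61045)

Solve |R(x)|<1 on ℝ⁻.
x=-0.53: |R|=0.6104
|R(-2.17)|=1.1845 |R(-1.75)|=0.7812 |R(-1.41)|=0.5840
Bisect:
  x_lo=-2.8918 |R|=2.2894  x_hi=-0.1967 |R|=0.8227
  mid=-1.54423 |R|=0.64809 →hi
  mid=-2.21801 |R|=1.24177 →lo
  mid=-1.88112 |R|=0.88818 →hi
  mid=-2.04956 |R|=1.05079 →lo
  mid=-1.96534 |R|=0.96594 →hi
  mid=-2.00745 |R|=1.00748 →lo
  mid=-1.98640 |R|=0.98649 →hi
  mid=-1.99692 |R|=0.99693 →hi
  ...
  [-2.00005,-1.99989] ⇒ x*=-2.0000
Interval (-2.0000, 0).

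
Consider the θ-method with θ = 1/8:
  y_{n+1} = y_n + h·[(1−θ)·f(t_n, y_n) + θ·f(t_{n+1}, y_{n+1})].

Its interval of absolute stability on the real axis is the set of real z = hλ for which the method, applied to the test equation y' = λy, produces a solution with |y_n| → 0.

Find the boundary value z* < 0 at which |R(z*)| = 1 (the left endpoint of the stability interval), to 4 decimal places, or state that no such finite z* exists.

On y'=λy, z=hλ:
  y_{n+1} = y_n + z·[7/8·y_n + 1/8·y_{n+1}] ⇒ (1 − 1/8z)y_{n+1} = (1 + 7/8z)y_n
  R(z) = (1 + 7/8z)/(1 − 1/8z).

Find x<0 with |R(x)|<1.
x=-1.21: |R|=0.0510
R=−1: 1+7/8x = −1+1/8x ⇒ -3/4x=2 ⇒ x=2/(-3/4)=-2.6667
Confirm numerically:
  x=-2.303: |R|=0.78822 <1
  x=-2.154: |R|=0.69707 <1
  x=-1.868: |R|=0.51439 <1
  x=-1.300: |R|=0.11828 <1
  x=-3.187: |R|=1.27907 >1
  x=-3.081: |R|=1.22435 >1
Interval (-2.6667, 0).

z* = -2.6667.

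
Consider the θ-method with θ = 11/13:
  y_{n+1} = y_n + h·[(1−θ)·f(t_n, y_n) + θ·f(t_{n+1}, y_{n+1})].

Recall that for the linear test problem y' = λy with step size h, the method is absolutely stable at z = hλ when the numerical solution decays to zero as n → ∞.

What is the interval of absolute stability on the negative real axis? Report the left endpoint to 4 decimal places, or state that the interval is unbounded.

Test eqn y'=λy, z=hλ:
  y_{n+1} = y_n + z·[2/13·y_n + 11/13·y_{n+1}] ⇒ (1 − 11/13z)y_{n+1} = (1 + 2/13z)y_n
  R(z) = (1 + 2/13z)/(1 − 11/13z).

Solve |R(x)|<1 on ℝ⁻.
x=-0.35: |R|=0.7300
x=-2: |R|=0.2571
x=-10: |R|=0.0569
x=-100: |R|=0.1680
θ=11/13≥1/2 ⇒ |1+2/13x|<|1−11/13x| ∀x<0 ⇒ interval (−∞,0).

interval (−∞, 0).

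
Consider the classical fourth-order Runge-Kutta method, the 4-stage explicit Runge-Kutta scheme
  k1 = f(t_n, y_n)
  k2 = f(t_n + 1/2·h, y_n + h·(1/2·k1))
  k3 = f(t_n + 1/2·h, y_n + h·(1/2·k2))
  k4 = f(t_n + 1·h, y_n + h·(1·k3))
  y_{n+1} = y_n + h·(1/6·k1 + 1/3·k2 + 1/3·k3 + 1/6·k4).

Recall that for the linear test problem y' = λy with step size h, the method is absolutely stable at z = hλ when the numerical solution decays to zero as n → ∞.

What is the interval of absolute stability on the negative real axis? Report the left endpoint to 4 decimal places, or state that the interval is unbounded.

z∈(-2.7853,0).

Test eqn y'=λy, z=hλ:
  order 4, 4-stage ⇒ R(z)=1+z+z^2/2+z^3/6+z^4/24
  (e.g. R(-1.2)=0.31840, |R|=0.31840)

Find x<0 with |R(x)|<1.
x=-1.2: |R|=0.3184
|R(-2.82)|=1.0536 |R(-1.65)|=0.2714 |R(-0.59)|=0.5549
Bisect:
  x_lo=-3.3068 |R|=2.1162  x_hi=-0.2107 |R|=0.8100
  mid=-1.75872 |R|=0.27981 →hi
  mid=-2.53275 |R|=0.68138 →hi
  mid=-2.91976 |R|=1.22240 →lo
  mid=-2.72625 |R|=0.91458 →hi
  mid=-2.82301 |R|=1.05837 →lo
  mid=-2.77463 |R|=0.98404 →hi
  mid=-2.79882 |R|=1.02058 →lo
  mid=-2.78672 |R|=1.00216 →lo
  ...
  [-2.78540,-2.78521] ⇒ x*=-2.7853
So |R|<1 on (-2.7853, 0).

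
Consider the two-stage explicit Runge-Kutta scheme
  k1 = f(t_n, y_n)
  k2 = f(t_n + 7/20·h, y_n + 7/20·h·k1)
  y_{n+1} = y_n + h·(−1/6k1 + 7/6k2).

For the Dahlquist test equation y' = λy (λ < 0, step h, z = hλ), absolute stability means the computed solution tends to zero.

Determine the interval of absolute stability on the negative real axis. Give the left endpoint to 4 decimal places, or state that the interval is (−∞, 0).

(-2.4490, 0).

On y'=λy, z=hλ:
  k1=λy_n ⇒ h·k1=z·y_n;  k2=λ(1+7/20z)y_n ⇒ h·k2=z(1+7/20z)y_n
  y_{n+1}/y_n = 1 − 1/6z + 7/6z(1+7/20z) = 1 + z + 49/120z²
  R(z) = 1 + z + 49/120z².

Boundary: |R(x)|=1, x<0.
x=-1.33: |R|=0.3923
R=1: x+49/120x²=0 ⇒ x=−120/49=-2.4490; min R=1−1/(4·49/120)=0.3878>−1
Confirm numerically:
  x=-1.407: |R|=0.40136 <1
  x=-1.286: |R|=0.38930 <1
  x=-1.188: |R|=0.38830 <1
  x=-1.014: |R|=0.40585 <1
  x=-2.999: |R|=1.67355 >1
  x=-2.675: |R|=1.24688 >1
Stable set (-2.4490, 0).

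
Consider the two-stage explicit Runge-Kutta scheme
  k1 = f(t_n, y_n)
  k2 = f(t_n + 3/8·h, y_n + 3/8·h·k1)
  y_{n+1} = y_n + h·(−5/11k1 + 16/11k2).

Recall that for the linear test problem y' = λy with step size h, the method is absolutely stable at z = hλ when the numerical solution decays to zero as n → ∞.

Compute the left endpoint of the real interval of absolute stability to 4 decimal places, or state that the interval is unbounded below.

On y'=λy, z=hλ:
  k1=λy_n ⇒ h·k1=z·y_n;  k2=λ(1+3/8z)y_n ⇒ h·k2=z(1+3/8z)y_n
  y_{n+1}/y_n = 1 − 5/11z + 16/11z(1+3/8z) = 1 + z + 6/11z²
  R(z) = 1 + z + 6/11z².

Find x<0 with |R(x)|<1.
x=-1.01: |R|=0.5464
R=1: x+6/11x²=0 ⇒ x=−11/6=-1.8333; min R=1−1/(4·6/11)=0.5417>−1
Confirm numerically:
  x=-1.570: |R|=0.77449 <1
  x=-1.379: |R|=0.65826 <1
  x=-1.165: |R|=0.57530 <1
  x=-1.048: |R|=0.55107 <1
  x=-2.270: |R|=1.54067 >1
  x=-2.201: |R|=1.44140 >1
Interval (-1.8333, 0).

left endpoint -1.8333.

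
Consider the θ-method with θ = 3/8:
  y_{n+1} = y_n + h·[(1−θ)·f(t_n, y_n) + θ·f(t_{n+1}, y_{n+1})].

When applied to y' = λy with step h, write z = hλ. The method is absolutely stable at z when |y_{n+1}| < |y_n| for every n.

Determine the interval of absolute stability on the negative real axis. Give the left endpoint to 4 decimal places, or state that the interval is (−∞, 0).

Set f=λy, z=hλ:
  y_{n+1} = y_n + z·[5/8·y_n + 3/8·y_{n+1}] ⇒ (1 − 3/8z)y_{n+1} = (1 + 5/8z)y_n
  ⇒ R(z) = (1 + 5/8z)/(1 − 3/8z).

Boundary: |R(x)|=1, x<0.
x=-1.36: |R|=0.0993
R=−1: 1+5/8x = −1+3/8x ⇒ -1/4x=2 ⇒ x=2/(-1/4)=-8.0000
Confirm numerically:
  x=-7.108: |R|=0.93916 <1
  x=-6.504: |R|=0.89125 <1
  x=-5.135: |R|=0.75518 <1
  x=-8.519: |R|=1.03093 >1
  x=-8.262: |R|=1.01598 >1
Stable set (-8.0000, 0).

z∈(-8.0000,0).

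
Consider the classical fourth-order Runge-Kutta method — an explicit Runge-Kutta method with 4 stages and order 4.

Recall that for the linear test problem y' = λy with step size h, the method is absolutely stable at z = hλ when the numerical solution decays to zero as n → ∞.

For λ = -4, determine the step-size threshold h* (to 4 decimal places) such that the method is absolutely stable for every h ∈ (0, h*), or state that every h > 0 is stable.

(-2.7853,0); λ=-4 ⇒ h* = 0.6963.

On y'=λy, z=hλ:
  order 4, 4-stage ⇒ R(z)=1+z+z^2/2+z^3/6+z^4/24
  (e.g. R(-0.65)=0.52292, |R|=0.52292)

Boundary: |R(x)|=1, x<0.
x=-0.65: |R|=0.5229
|R(-2.73)|=0.9198 |R(-1.87)|=0.2981 |R(-1.13)|=0.3359
Bisect:
  x_lo=-3.3169 |R|=2.1454  x_hi=-0.3498 |R|=0.7049
  mid=-1.83337 |R|=0.29093 →hi
  mid=-2.57515 |R|=0.72672 →hi
  mid=-2.94604 |R|=1.27067 →lo
  mid=-2.76059 |R|=0.96340 →hi
  mid=-2.85332 |R|=1.10750 →lo
  mid=-2.80696 |R|=1.03315 →lo
  mid=-2.78378 |R|=0.99771 →hi
  mid=-2.79537 |R|=1.01529 →lo
  ...
  [-2.78540,-2.78522] ⇒ x*=-2.7853
So |R|<1 on (-2.7853, 0).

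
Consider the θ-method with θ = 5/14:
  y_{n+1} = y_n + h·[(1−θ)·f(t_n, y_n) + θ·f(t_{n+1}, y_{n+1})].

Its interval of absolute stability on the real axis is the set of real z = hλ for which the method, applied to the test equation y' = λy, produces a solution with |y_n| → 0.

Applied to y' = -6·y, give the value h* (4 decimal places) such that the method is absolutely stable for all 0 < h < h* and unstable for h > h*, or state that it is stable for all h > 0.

With y'=λy (z=hλ):
  y_{n+1} = y_n + z·[9/14·y_n + 5/14·y_{n+1}] ⇒ (1 − 5/14z)y_{n+1} = (1 + 9/14z)y_n
  Hence R(z) = (1 + 9/14z)/(1 − 5/14z).

Boundary: |R(x)|=1, x<0.
x=-1.25: |R|=0.1358
R=−1: 1+9/14x = −1+5/14x ⇒ -2/7x=2 ⇒ x=2/(-2/7)=-7.0000
Confirm numerically:
  x=-6.241: |R|=0.93284 <1
  x=-4.696: |R|=0.75411 <1
  x=-3.364: |R|=0.52810 <1
  x=-7.464: |R|=1.03617 >1
  x=-7.430: |R|=1.03363 >1
  x=-7.229: |R|=1.01827 >1
Stable set (-7.0000, 0).

(-7.0000,0); λ=-6 ⇒ h* = (7)/6 = 1.1667.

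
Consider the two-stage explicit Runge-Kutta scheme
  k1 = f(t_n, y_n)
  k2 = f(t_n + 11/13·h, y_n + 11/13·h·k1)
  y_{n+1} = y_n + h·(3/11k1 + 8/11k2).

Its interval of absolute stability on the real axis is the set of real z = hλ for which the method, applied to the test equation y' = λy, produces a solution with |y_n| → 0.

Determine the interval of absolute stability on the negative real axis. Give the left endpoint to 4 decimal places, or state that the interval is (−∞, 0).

Set f=λy, z=hλ:
  k1=λy_n ⇒ h·k1=z·y_n;  k2=λ(1+11/13z)y_n ⇒ h·k2=z(1+11/13z)y_n
  y_{n+1}/y_n = 1 + 3/11z + 8/11z(1+11/13z) = 1 + z + 8/13z²
  so R(z) = 1 + z + 8/13z².

Boundary: |R(x)|=1, x<0.
x=-0.67: |R|=0.6062
R=1: x+8/13x²=0 ⇒ x=−13/8=-1.6250; min R=1−1/(4·8/13)=0.5938>−1
Confirm numerically:
  x=-1.405: |R|=0.80978 <1
  x=-1.282: |R|=0.72940 <1
  x=-1.276: |R|=0.72595 <1
  x=-1.231: |R|=0.70153 <1
  x=-2.135: |R|=1.67006 >1
  x=-1.939: |R|=1.37467 >1
  x=-1.712: |R|=1.09166 >1
So |R|<1 on (-1.6250, 0).

(-1.6250, 0).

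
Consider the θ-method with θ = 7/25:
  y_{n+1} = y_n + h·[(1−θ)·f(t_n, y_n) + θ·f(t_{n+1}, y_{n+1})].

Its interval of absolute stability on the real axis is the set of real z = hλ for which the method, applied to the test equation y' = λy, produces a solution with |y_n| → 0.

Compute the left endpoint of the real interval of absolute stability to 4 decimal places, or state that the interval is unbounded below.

z* = -4.5455.

With y'=λy (z=hλ):
  y_{n+1} = y_n + z·[18/25·y_n + 7/25·y_{n+1}] ⇒ (1 − 7/25z)y_{n+1} = (1 + 18/25z)y_n
  ⇒ R(z) = (1 + 18/25z)/(1 − 7/25z).

Boundary: |R(x)|=1, x<0.
x=-1.71: |R|=0.1563
R=−1: 1+18/25x = −1+7/25x ⇒ -11/25x=2 ⇒ x=2/(-11/25)=-4.5455
Confirm numerically:
  x=-4.395: |R|=0.97032 <1
  x=-3.929: |R|=0.87085 <1
  x=-2.432: |R|=0.44679 <1
  x=-5.068: |R|=1.09505 >1
  x=-4.764: |R|=1.04120 >1
Interval (-4.5455, 0).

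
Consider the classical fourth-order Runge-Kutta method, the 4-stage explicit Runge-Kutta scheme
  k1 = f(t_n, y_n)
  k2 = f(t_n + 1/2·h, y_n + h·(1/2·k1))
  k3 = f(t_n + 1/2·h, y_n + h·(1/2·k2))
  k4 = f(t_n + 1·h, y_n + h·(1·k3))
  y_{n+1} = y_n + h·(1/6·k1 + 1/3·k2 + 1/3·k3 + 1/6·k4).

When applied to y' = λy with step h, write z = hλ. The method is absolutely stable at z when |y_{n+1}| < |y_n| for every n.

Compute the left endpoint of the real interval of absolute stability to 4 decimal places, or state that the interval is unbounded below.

z* = -2.7853.

With y'=λy (z=hλ):
  order 4, 4-stage ⇒ R(z)=1+z+z^2/2+z^3/6+z^4/24
  (e.g. R(-0.45)=0.63777, |R|=0.63777)

Solve |R(x)|<1 on ℝ⁻.
x=-0.45: |R|=0.6378
|R(-2.57)|=0.7210 |R(-2.01)|=0.3367 |R(-0.67)|=0.5127
Bisect:
  x_lo=-3.1371 |R|=1.6735  x_hi=-0.2563 |R|=0.7739
  mid=-1.69670 |R|=0.27393 →hi
  mid=-2.41688 |R|=0.57252 →hi
  mid=-2.77696 |R|=0.98752 →hi
  mid=-2.95701 |R|=1.29130 →lo
  mid=-2.86699 |R|=1.13032 →lo
  mid=-2.82198 |R|=1.05673 →lo
  mid=-2.79947 |R|=1.02159 →lo
  mid=-2.78822 |R|=1.00442 →lo
  mid=-2.78259 |R|=0.99593 →hi
  mid=-2.78540 |R|=1.00017 →lo
  ...
  [-2.78540,-2.78523] ⇒ x*=-2.7853
Stable set (-2.7853, 0).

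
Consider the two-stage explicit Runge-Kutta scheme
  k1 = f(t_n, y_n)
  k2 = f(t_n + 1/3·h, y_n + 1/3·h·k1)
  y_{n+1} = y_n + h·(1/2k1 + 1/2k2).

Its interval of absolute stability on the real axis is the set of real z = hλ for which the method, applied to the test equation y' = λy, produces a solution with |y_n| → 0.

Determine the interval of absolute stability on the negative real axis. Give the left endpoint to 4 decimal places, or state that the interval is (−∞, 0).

With y'=λy (z=hλ):
  k1=λy_n ⇒ h·k1=z·y_n;  k2=λ(1+1/3z)y_n ⇒ h·k2=z(1+1/3z)y_n
  y_{n+1}/y_n = 1 + 1/2z + 1/2z(1+1/3z) = 1 + z + 1/6z²
  ⇒ R(z) = 1 + z + 1/6z².

Find x<0 with |R(x)|<1.
x=-1.73: |R|=0.2312
R=1: x+1/6x²=0 ⇒ x=−6=-6.0000; min R=1−1/(4·1/6)=-0.5000>−1
Confirm numerically:
  x=-5.820: |R|=0.82540 <1
  x=-5.562: |R|=0.59397 <1
  x=-3.672: |R|=0.42474 <1
  x=-6.531: |R|=1.57799 >1
  x=-6.456: |R|=1.49066 >1
  x=-6.289: |R|=1.30292 >1
Interval (-6.0000, 0).

(-6.0000, 0).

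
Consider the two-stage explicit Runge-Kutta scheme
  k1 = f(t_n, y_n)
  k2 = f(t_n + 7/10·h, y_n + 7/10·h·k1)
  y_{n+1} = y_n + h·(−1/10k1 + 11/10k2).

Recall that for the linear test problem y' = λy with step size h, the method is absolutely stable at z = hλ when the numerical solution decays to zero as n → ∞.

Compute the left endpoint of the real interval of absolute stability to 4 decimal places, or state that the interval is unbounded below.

Set f=λy, z=hλ:
  k1=λy_n ⇒ h·k1=z·y_n;  k2=λ(1+7/10z)y_n ⇒ h·k2=z(1+7/10z)y_n
  y_{n+1}/y_n = 1 − 1/10z + 11/10z(1+7/10z) = 1 + z + 77/100z²
  so R(z) = 1 + z + 77/100z².

Find x<0 with |R(x)|<1.
x=-1.79: |R|=1.6772
R=1: x+77/100x²=0 ⇒ x=−100/77=-1.2987; min R=1−1/(4·77/100)=0.6753>−1
Confirm numerically:
  x=-0.820: |R|=0.69775 <1
  x=-0.801: |R|=0.69303 <1
  x=-0.580: |R|=0.67903 <1
  x=-1.864: |R|=1.81136 >1
  x=-1.790: |R|=1.67716 >1
  x=-1.747: |R|=1.60305 >1
Interval (-1.2987, 0).

left endpoint -1.2987.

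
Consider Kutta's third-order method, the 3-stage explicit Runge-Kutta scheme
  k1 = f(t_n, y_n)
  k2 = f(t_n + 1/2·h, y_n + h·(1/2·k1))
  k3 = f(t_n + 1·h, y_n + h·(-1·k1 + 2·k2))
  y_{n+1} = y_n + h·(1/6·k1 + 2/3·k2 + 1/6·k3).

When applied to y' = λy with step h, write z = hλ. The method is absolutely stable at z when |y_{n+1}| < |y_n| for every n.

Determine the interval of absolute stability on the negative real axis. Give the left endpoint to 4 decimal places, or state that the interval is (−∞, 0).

Test eqn y'=λy, z=hλ:
  order 3, 3-stage ⇒ R(z)=1+z+z^2/2+z^3/6
  (e.g. R(-0.74)=0.46626, |R|=0.46626)

Find x<0 with |R(x)|<1.
x=-0.74: |R|=0.4663
|R(-1.7)|=0.0738 |R(-1.63)|=0.0233 |R(-0.65)|=0.5155
Bisect:
  x_lo=-3.3523 |R|=3.0121  x_hi=-0.0858 |R|=0.9178
  mid=-1.71903 |R|=0.08814 →hi
  mid=-2.53566 |R|=1.03807 →lo
  mid=-2.12734 |R|=0.46913 →hi
  mid=-2.33150 |R|=0.72585 →hi
  mid=-2.43358 |R|=0.87449 →hi
  mid=-2.48462 |R|=0.95435 →hi
  mid=-2.51014 |R|=0.99572 →hi
  ...
  [-2.51293,-2.51273] ⇒ x*=-2.5127
Interval (-2.5127, 0).

(-2.5127, 0).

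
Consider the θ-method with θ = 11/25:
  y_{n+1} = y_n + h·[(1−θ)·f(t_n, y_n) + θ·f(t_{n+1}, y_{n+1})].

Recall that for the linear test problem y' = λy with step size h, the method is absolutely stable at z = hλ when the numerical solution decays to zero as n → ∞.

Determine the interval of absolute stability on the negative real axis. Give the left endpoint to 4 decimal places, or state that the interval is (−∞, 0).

Test eqn y'=λy, z=hλ:
  y_{n+1} = y_n + z·[14/25·y_n + 11/25·y_{n+1}] ⇒ (1 − 11/25z)y_{n+1} = (1 + 14/25z)y_n
  so R(z) = (1 + 14/25z)/(1 − 11/25z).

Solve |R(x)|<1 on ℝ⁻.
x=-0.35: |R|=0.6967
R=−1: 1+14/25x = −1+11/25x ⇒ -3/25x=2 ⇒ x=2/(-3/25)=-16.6667
Confirm numerically:
  x=-16.111: |R|=0.99176 <1
  x=-11.450: |R|=0.89632 <1
  x=-6.717: |R|=0.69815 <1
  x=-17.094: |R|=1.00602 >1
  x=-16.993: |R|=1.00462 >1
  x=-16.885: |R|=1.00311 >1
Stable set (-16.6667, 0).

(-16.6667, 0).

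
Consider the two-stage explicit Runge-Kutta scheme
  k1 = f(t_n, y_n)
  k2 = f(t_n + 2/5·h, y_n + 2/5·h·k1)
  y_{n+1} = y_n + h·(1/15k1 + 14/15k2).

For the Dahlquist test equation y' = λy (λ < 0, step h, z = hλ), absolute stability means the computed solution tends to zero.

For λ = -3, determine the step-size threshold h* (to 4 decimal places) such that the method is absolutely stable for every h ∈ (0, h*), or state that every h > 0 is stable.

(-2.6786,0); λ=-3 ⇒ h* = (75/28)/3 = 0.8929.

Set f=λy, z=hλ:
  k1=λy_n ⇒ h·k1=z·y_n;  k2=λ(1+2/5z)y_n ⇒ h·k2=z(1+2/5z)y_n
  y_{n+1}/y_n = 1 + 1/15z + 14/15z(1+2/5z) = 1 + z + 28/75z²
  R(z) = 1 + z + 28/75z².

Boundary: |R(x)|=1, x<0.
x=-1.46: |R|=0.3358
R=1: x+28/75x²=0 ⇒ x=−75/28=-2.6786; min R=1−1/(4·28/75)=0.3304>−1
Confirm numerically:
  x=-2.022: |R|=0.50437 <1
  x=-1.600: |R|=0.35573 <1
  x=-1.288: |R|=0.33134 <1
  x=-1.119: |R|=0.34847 <1
  x=-3.271: |R|=1.72346 >1
  x=-3.107: |R|=1.49695 >1
So |R|<1 on (-2.6786, 0).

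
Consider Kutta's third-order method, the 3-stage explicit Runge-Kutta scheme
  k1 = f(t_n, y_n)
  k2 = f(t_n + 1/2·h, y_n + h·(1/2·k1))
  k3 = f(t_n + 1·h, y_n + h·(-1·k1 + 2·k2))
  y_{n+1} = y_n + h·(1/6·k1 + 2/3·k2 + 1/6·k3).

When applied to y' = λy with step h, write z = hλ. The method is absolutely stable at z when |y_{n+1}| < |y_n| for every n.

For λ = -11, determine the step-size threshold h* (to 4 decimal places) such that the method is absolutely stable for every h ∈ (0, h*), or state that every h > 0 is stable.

(-2.5127,0); λ=-11 ⇒ h* = 0.2284.

On y'=λy, z=hλ:
  order 3, 3-stage ⇒ R(z)=1+z+z^2/2+z^3/6
  (e.g. R(-0.65)=0.51548, |R|=0.51548)

Find x<0 with |R(x)|<1.
x=-0.65: |R|=0.5155
|R(-2.44)|=0.8843 |R(-1.4)|=0.1227 |R(-1.21)|=0.2268
Bisect:
  x_lo=-2.9829 |R|=1.9576  x_hi=-0.0968 |R|=0.9077
  mid=-1.53988 |R|=0.03717 →hi
  mid=-2.26141 |R|=0.63189 →hi
  mid=-2.62218 |R|=1.18920 →lo
  mid=-2.44179 |R|=0.88709 →hi
  mid=-2.53198 |R|=1.03191 →lo
  mid=-2.48689 |R|=0.95799 →hi
  mid=-2.50944 |R|=0.99457 →hi
  mid=-2.52071 |R|=1.01314 →lo
  ...
  [-2.51278,-2.51261] ⇒ x*=-2.5127
Interval (-2.5127, 0).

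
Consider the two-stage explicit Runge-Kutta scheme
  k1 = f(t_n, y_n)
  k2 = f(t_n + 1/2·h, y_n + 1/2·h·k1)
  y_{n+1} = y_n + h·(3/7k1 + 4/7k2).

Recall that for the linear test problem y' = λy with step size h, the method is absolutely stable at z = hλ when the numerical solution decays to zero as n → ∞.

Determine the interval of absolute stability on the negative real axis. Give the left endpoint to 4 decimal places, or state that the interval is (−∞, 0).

z∈(-3.5000,0).

Set f=λy, z=hλ:
  k1=λy_n ⇒ h·k1=z·y_n;  k2=λ(1+1/2z)y_n ⇒ h·k2=z(1+1/2z)y_n
  y_{n+1}/y_n = 1 + 3/7z + 4/7z(1+1/2z) = 1 + z + 2/7z²
  Hence R(z) = 1 + z + 2/7z².

Need |R(x)|<1, x<0.
x=-1.11: |R|=0.2420
R=1: x+2/7x²=0 ⇒ x=−7/2=-3.5000; min R=1−1/(4·2/7)=0.1250>−1
Confirm numerically:
  x=-3.452: |R|=0.95266 <1
  x=-1.709: |R|=0.12548 <1
  x=-1.656: |R|=0.12752 <1
  x=-4.032: |R|=1.61286 >1
  x=-4.027: |R|=1.60635 >1
  x=-3.639: |R|=1.14452 >1
Stable set (-3.5000, 0).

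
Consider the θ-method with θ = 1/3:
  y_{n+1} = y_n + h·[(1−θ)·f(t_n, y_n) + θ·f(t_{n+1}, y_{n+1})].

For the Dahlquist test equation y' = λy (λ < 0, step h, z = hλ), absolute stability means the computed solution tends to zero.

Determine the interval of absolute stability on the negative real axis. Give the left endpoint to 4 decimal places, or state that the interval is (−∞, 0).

(-6.0000, 0).

Test eqn y'=λy, z=hλ:
  y_{n+1} = y_n + z·[2/3·y_n + 1/3·y_{n+1}] ⇒ (1 − 1/3z)y_{n+1} = (1 + 2/3z)y_n
  R(z) = (1 + 2/3z)/(1 − 1/3z).

Need |R(x)|<1, x<0.
x=-1.64: |R|=0.0603
R=−1: 1+2/3x = −1+1/3x ⇒ -1/3x=2 ⇒ x=2/(-1/3)=-6.0000
Confirm numerically:
  x=-5.768: |R|=0.97354 <1
  x=-5.169: |R|=0.89827 <1
  x=-2.462: |R|=0.35225 <1
  x=-2.430: |R|=0.34254 <1
  x=-6.535: |R|=1.05611 >1
  x=-6.429: |R|=1.04550 >1
  x=-6.187: |R|=1.02035 >1
Interval (-6.0000, 0).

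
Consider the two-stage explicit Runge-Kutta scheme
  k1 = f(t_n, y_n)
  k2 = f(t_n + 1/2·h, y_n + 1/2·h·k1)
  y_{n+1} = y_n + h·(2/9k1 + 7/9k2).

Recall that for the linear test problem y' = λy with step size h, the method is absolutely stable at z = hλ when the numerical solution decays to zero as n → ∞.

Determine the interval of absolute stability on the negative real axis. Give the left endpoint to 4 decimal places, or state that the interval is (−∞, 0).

(-2.5714, 0).

With y'=λy (z=hλ):
  k1=λy_n ⇒ h·k1=z·y_n;  k2=λ(1+1/2z)y_n ⇒ h·k2=z(1+1/2z)y_n
  y_{n+1}/y_n = 1 + 2/9z + 7/9z(1+1/2z) = 1 + z + 7/18z²
  ⇒ R(z) = 1 + z + 7/18z².

Solve |R(x)|<1 on ℝ⁻.
x=-0.47: |R|=0.6159
R=1: x+7/18x²=0 ⇒ x=−18/7=-2.5714; min R=1−1/(4·7/18)=0.3571>−1
Confirm numerically:
  x=-2.210: |R|=0.68937 <1
  x=-2.028: |R|=0.57142 <1
  x=-1.675: |R|=0.41608 <1
  x=-3.056: |R|=1.57589 >1
  x=-2.873: |R|=1.33694 >1
  x=-2.785: |R|=1.23131 >1
Interval (-2.5714, 0).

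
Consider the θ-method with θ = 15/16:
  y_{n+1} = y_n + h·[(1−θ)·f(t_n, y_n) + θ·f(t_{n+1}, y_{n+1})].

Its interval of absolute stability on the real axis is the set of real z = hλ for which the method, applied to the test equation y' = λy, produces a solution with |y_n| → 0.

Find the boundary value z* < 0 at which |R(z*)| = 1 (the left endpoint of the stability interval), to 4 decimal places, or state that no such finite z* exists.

interval (−∞, 0).

Test eqn y'=λy, z=hλ:
  y_{n+1} = y_n + z·[1/16·y_n + 15/16·y_{n+1}] ⇒ (1 − 15/16z)y_{n+1} = (1 + 1/16z)y_n
  ⇒ R(z) = (1 + 1/16z)/(1 − 15/16z).

Boundary: |R(x)|=1, x<0.
x=-1.37: |R|=0.4003
x=-2: |R|=0.3043
x=-10: |R|=0.0361
x=-100: |R|=0.0554
θ=15/16≥1/2 ⇒ |1+1/16x|<|1−15/16x| ∀x<0 ⇒ interval (−∞,0).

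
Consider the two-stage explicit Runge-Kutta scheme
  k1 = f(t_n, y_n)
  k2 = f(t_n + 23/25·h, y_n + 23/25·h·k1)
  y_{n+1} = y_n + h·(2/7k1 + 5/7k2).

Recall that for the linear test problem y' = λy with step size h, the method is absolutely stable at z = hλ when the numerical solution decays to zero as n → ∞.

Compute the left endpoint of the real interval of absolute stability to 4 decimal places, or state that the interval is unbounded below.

z* = -1.5217.

Set f=λy, z=hλ:
  k1=λy_n ⇒ h·k1=z·y_n;  k2=λ(1+23/25z)y_n ⇒ h·k2=z(1+23/25z)y_n
  y_{n+1}/y_n = 1 + 2/7z + 5/7z(1+23/25z) = 1 + z + 23/35z²
  so R(z) = 1 + z + 23/35z².

Boundary: |R(x)|=1, x<0.
x=-1.52: |R|=0.9983
R=1: x+23/35x²=0 ⇒ x=−35/23=-1.5217; min R=1−1/(4·23/35)=0.6196>−1
Confirm numerically:
  x=-1.344: |R|=0.84302 <1
  x=-1.238: |R|=0.76917 <1
  x=-0.914: |R|=0.63497 <1
  x=-1.765: |R|=1.28215 >1
  x=-1.689: |R|=1.18565 >1
  x=-1.663: |R|=1.15437 >1
Interval (-1.5217, 0).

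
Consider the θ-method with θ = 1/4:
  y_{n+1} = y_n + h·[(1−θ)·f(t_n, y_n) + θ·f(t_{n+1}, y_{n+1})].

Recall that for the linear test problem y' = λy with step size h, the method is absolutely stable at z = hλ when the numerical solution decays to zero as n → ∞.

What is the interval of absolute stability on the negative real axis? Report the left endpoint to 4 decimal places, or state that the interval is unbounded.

With y'=λy (z=hλ):
  y_{n+1} = y_n + z·[3/4·y_n + 1/4·y_{n+1}] ⇒ (1 − 1/4z)y_{n+1} = (1 + 3/4z)y_n
  so R(z) = (1 + 3/4z)/(1 − 1/4z).

Solve |R(x)|<1 on ℝ⁻.
x=-1.36: |R|=0.0149
R=−1: 1+3/4x = −1+1/4x ⇒ -1/2x=2 ⇒ x=2/(-1/2)=-4.0000
Confirm numerically:
  x=-3.583: |R|=0.89002 <1
  x=-3.434: |R|=0.84773 <1
  x=-3.186: |R|=0.77345 <1
  x=-2.782: |R|=0.64081 <1
  x=-4.318: |R|=1.07646 >1
  x=-4.021: |R|=1.00524 >1
So |R|<1 on (-4.0000, 0).

(-4.0000, 0).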